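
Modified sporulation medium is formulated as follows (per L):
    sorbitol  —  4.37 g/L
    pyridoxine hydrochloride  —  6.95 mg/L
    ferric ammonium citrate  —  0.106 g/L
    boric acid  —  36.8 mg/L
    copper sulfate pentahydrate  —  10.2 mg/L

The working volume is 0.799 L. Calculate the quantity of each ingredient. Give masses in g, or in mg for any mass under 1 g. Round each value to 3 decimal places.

Scale factor relative to 1 L: 0.799.
sorbitol: 4.37 g/L × 0.799 L = 3.492 g
pyridoxine hydrochloride: 6.95 mg/L × 0.799 L = 5.553 mg
ferric ammonium citrate: 0.106 g/L × 0.799 L = 0.084694 g = 84.694 mg
boric acid: 36.8 mg/L × 0.799 L = 29.403 mg
copper sulfate pentahydrate: 10.2 mg/L × 0.799 L = 8.150 mg

sorbitol 3.492 g; pyridoxine hydrochloride 5.553 mg; ferric ammonium citrate 84.694 mg; boric acid 29.403 mg; copper sulfate pentahydrate 8.150 mg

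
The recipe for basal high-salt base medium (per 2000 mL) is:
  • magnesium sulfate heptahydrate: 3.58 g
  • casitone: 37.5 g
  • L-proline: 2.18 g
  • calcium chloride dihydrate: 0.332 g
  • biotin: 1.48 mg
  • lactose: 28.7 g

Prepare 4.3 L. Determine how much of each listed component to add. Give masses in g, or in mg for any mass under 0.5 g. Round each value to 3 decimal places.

Ratio of target to recipe volume: 4300 / 2000 = 2.15.
magnesium sulfate heptahydrate: 3.58 g × (4300 mL / 2000 mL) = 7.697 g
casitone: 37.5 g × (4300 mL / 2000 mL) = 80.625 g
L-proline: 2.18 g × (4300 mL / 2000 mL) = 4.687 g
calcium chloride dihydrate: 0.332 g × (4300 mL / 2000 mL) = 0.714 g
biotin: 1.48 mg × (4300 mL / 2000 mL) = 3.182 mg
lactose: 28.7 g × (4300 mL / 2000 mL) = 61.705 g

magnesium sulfate heptahydrate 7.697 g; casitone 80.625 g; L-proline 4.687 g; calcium chloride dihydrate 0.714 g; biotin 3.182 mg; lactose 61.705 g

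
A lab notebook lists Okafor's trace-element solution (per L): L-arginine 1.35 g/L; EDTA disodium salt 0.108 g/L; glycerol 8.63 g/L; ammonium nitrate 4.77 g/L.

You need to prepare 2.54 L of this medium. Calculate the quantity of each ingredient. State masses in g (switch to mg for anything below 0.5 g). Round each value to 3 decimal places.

L-arginine 3.429 g; EDTA disodium salt 274.320 mg; glycerol 21.920 g; ammonium nitrate 12.116 g

Scale factor relative to 1 L: 2.54.
L-arginine: 1.35 g/L × 2.54 L = 3.429 g
EDTA disodium salt: 0.108 g/L × 2.54 L = 0.27432 g = 274.320 mg
glycerol: 8.63 g/L × 2.54 L = 21.920 g
ammonium nitrate: 4.77 g/L × 2.54 L = 12.116 g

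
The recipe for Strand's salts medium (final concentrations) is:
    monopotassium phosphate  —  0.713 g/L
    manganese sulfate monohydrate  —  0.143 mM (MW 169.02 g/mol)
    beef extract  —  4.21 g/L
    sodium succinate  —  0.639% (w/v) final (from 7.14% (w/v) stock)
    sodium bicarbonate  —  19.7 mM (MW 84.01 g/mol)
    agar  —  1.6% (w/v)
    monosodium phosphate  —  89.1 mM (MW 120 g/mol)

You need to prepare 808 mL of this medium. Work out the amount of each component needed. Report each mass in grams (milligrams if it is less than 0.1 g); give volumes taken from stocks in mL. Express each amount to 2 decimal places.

Working volume: 808 mL = 0.808 L.
monopotassium phosphate: 0.713 g/L × 0.808 L = 0.58 g
manganese sulfate monohydrate: 0.143 mmol/L × 169.02 mg/mmol × 0.808 L = 19.53 mg
beef extract: 4.21 g/L × 0.808 L = 3.40 g
sodium succinate: V = C2·V2/C1 = 0.639% ÷ 7.14% × 808 mL = 72.31 mL
sodium bicarbonate: 19.7 mmol/L × 84.01 g/mol × 0.808 L ÷ 1000 = 1.34 g
agar: 1.6 g per 100 mL × 808 mL ÷ 100 = 12.93 g
monosodium phosphate: 89.1 mmol/L × 120 g/mol × 0.808 L ÷ 1000 = 8.64 g

monopotassium phosphate 0.58 g; manganese sulfate monohydrate 19.53 mg; beef extract 3.40 g; sodium succinate 72.31 mL; sodium bicarbonate 1.34 g; agar 12.93 g; monosodium phosphate 8.64 g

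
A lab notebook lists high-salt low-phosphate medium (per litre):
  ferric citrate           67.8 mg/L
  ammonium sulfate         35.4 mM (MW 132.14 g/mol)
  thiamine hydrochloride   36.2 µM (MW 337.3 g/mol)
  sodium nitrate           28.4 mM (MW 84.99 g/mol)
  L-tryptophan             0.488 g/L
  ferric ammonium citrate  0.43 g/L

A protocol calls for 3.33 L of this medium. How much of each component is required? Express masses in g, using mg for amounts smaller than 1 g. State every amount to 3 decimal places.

Working volume: 3.33 L.
ferric citrate: 67.8 mg/L × 3.33 L = 225.774 mg
ammonium sulfate: 35.4 mmol/L × 132.14 g/mol × 3.33 L ÷ 1000 = 15.577 g
thiamine hydrochloride: 36.2 µmol/L × 337.3 g/mol × 3.33 L ÷ 1000 = 40.660 mg
sodium nitrate: 28.4 mmol/L × 84.99 g/mol × 3.33 L ÷ 1000 = 8.038 g
L-tryptophan: 0.488 g/L × 3.33 L = 1.625 g
ferric ammonium citrate: 0.43 g/L × 3.33 L = 1.432 g

ferric citrate 225.774 mg; ammonium sulfate 15.577 g; thiamine hydrochloride 40.660 mg; sodium nitrate 8.038 g; L-tryptophan 1.625 g; ferric ammonium citrate 1.432 g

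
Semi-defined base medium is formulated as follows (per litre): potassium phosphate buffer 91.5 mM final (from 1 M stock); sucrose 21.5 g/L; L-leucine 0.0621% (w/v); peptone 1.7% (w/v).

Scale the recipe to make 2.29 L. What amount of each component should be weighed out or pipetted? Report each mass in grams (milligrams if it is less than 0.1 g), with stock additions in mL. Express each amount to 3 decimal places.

Working volume: 2.29 L.
potassium phosphate buffer: V = C2·V2/C1 = 91.5 mM × 2290 mL ÷ 1000 mM = 209.535 mL
sucrose: 21.5 g/L × 2.29 L = 49.235 g
L-leucine: 0.0621% w/v = 0.621 g/L → 0.621 × 2.29 L = 1.422 g
peptone: 1.7% w/v = 17 g/L → 17 × 2.29 L = 38.930 g

potassium phosphate buffer 209.535 mL; sucrose 49.235 g; L-leucine 1.422 g; peptone 38.930 g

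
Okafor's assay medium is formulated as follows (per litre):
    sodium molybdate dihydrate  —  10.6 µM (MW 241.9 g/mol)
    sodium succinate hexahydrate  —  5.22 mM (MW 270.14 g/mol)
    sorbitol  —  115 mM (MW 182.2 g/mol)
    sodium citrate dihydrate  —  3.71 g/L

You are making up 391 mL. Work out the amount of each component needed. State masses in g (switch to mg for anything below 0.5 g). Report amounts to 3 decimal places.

Target volume = 391 mL = 0.391 L.
sodium molybdate dihydrate: 10.6 µmol/L × 241.9 g/mol × 0.391 L ÷ 1000 = 1.003 mg
sodium succinate hexahydrate: 5.22 mmol/L × 270.14 g/mol × 0.391 L ÷ 1000 = 0.551 g
sorbitol: 115 mmol/L × 182.2 g/mol × 0.391 L ÷ 1000 = 8.193 g
sodium citrate dihydrate: 3.71 g/L × 0.391 L = 1.451 g

sodium molybdate dihydrate 1.003 mg; sodium succinate hexahydrate 0.551 g; sorbitol 8.193 g; sodium citrate dihydrate 1.451 g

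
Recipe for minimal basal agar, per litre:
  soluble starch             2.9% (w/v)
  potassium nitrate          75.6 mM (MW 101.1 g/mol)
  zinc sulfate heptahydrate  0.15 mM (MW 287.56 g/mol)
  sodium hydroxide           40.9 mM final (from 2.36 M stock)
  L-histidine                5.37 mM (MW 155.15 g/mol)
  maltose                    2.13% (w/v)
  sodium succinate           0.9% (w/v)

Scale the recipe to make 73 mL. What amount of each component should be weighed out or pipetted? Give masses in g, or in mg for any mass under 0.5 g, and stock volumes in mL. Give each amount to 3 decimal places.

soluble starch 2.117 g; potassium nitrate 0.558 g; zinc sulfate heptahydrate 3.149 mg; sodium hydroxide 1.265 mL; L-histidine 60.820 mg; maltose 1.555 g; sodium succinate 0.657 g

Scale factor relative to 1 L: 0.073.
soluble starch: 2.9 g per 100 mL × 73 mL ÷ 100 = 2.117 g
potassium nitrate: 75.6 mmol/L × 101.1 g/mol × 0.073 L ÷ 1000 = 0.558 g
zinc sulfate heptahydrate: 0.15 mmol/L × 287.56 mg/mmol × 0.073 L = 3.149 mg
sodium hydroxide: V = C2·V2/C1 = 40.9 mM × 73 mL ÷ 2360 mM = 1.265 mL
L-histidine: 5.37 mmol/L × 155.15 mg/mmol × 0.073 L = 60.820 mg
maltose: 2.13% w/v = 21.3 g/L → 21.3 × 0.073 L = 1.555 g
sodium succinate: 0.9% w/v = 9 g/L → 9 × 0.073 L = 0.657 g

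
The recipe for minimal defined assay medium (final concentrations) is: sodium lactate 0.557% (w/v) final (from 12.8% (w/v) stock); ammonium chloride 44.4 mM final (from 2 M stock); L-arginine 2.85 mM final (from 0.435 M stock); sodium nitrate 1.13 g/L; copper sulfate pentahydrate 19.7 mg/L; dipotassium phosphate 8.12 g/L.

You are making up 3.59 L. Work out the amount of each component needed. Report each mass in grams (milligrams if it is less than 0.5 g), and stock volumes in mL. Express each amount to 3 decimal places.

sodium lactate 156.221 mL; ammonium chloride 79.698 mL; L-arginine 23.521 mL; sodium nitrate 4.057 g; copper sulfate pentahydrate 70.723 mg; dipotassium phosphate 29.151 g

Working volume: 3.59 L.
sodium lactate: dilute stock: 0.557% ÷ 12.8% × 3590 mL = 156.221 mL
ammonium chloride: V = C2·V2/C1 = 44.4 mM × 3590 mL ÷ 2000 mM = 79.698 mL
L-arginine: dilute stock: 2.85 mM × 3590 mL ÷ 435 mM = 23.521 mL
sodium nitrate: 1.13 g/L × 3.59 L = 4.057 g
copper sulfate pentahydrate: 19.7 mg/L × 3.59 L = 70.723 mg
dipotassium phosphate: 8.12 g/L × 3.59 L = 29.151 g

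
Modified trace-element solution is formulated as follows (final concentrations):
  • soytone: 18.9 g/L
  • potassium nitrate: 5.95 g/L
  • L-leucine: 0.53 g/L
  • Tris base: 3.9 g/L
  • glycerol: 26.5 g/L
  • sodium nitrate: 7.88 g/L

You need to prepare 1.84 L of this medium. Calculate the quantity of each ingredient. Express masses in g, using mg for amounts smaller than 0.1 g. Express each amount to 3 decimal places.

soytone 34.776 g; potassium nitrate 10.948 g; L-leucine 0.975 g; Tris base 7.176 g; glycerol 48.760 g; sodium nitrate 14.499 g

Scale factor relative to 1 L: 1.84.
soytone: 18.9 g/L × 1.84 L = 34.776 g
potassium nitrate: 5.95 g/L × 1.84 L = 10.948 g
L-leucine: 0.53 g/L × 1.84 L = 0.975 g
Tris base: 3.9 g/L × 1.84 L = 7.176 g
glycerol: 26.5 g/L × 1.84 L = 48.760 g
sodium nitrate: 7.88 g/L × 1.84 L = 14.499 g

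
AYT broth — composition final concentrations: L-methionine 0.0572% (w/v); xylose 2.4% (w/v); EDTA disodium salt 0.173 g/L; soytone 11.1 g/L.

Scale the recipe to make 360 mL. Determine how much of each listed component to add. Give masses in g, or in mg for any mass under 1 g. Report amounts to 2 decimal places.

L-methionine 205.92 mg; xylose 8.64 g; EDTA disodium salt 62.28 mg; soytone 4.00 g

Scale factor relative to 1 L: 0.36.
L-methionine: 0.0572 g per 100 mL × 360 mL ÷ 100 = 0.20592 g = 205.92 mg
xylose: 2.4 g per 100 mL × 360 mL ÷ 100 = 8.64 g
EDTA disodium salt: 0.173 g/L × 0.36 L = 0.06228 g = 62.28 mg
soytone: 11.1 g/L × 0.36 L = 4.00 g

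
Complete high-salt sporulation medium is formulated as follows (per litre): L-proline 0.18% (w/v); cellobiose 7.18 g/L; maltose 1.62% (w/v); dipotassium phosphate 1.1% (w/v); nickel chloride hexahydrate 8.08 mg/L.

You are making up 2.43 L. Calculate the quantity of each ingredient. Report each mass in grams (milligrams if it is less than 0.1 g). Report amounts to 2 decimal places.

Scale factor relative to 1 L: 2.43.
L-proline: 0.18 g per 100 mL × 2430 mL ÷ 100 = 4.37 g
cellobiose: 7.18 g/L × 2.43 L = 17.45 g
maltose: 1.62 g per 100 mL × 2430 mL ÷ 100 = 39.37 g
dipotassium phosphate: 1.1 g per 100 mL × 2430 mL ÷ 100 = 26.73 g
nickel chloride hexahydrate: 8.08 mg/L × 2.43 L = 19.63 mg

L-proline 4.37 g; cellobiose 17.45 g; maltose 39.37 g; dipotassium phosphate 26.73 g; nickel chloride hexahydrate 19.63 mg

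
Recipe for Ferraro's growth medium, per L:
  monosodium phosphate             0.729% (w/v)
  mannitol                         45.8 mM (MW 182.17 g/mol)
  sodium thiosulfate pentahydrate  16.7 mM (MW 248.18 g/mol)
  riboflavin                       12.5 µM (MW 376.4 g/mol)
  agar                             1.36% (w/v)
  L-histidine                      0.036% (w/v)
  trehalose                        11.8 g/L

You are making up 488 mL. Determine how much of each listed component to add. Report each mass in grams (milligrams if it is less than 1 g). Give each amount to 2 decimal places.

Target volume = 488 mL = 0.488 L.
monosodium phosphate: 0.729% w/v = 7.29 g/L → 7.29 × 0.488 L = 3.56 g
mannitol: 45.8 mmol/L × 182.17 g/mol × 0.488 L ÷ 1000 = 4.07 g
sodium thiosulfate pentahydrate: 16.7 mmol/L × 248.18 g/mol × 0.488 L ÷ 1000 = 2.02 g
riboflavin: 12.5 µmol/L × 376.4 g/mol × 0.488 L ÷ 1000 = 2.30 mg
agar: 1.36 g per 100 mL × 488 mL ÷ 100 = 6.64 g
L-histidine: 0.036 g per 100 mL × 488 mL ÷ 100 = 0.17568 g = 175.68 mg
trehalose: 11.8 g/L × 0.488 L = 5.76 g

monosodium phosphate 3.56 g; mannitol 4.07 g; sodium thiosulfate pentahydrate 2.02 g; riboflavin 2.30 mg; agar 6.64 g; L-histidine 175.68 mg; trehalose 5.76 g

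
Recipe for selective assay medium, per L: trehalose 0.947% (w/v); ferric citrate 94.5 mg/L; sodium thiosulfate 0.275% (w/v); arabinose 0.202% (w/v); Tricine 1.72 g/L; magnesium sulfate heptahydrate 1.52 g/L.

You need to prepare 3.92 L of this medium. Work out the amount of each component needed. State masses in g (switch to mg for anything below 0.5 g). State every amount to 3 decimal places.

trehalose 37.122 g; ferric citrate 370.440 mg; sodium thiosulfate 10.780 g; arabinose 7.918 g; Tricine 6.742 g; magnesium sulfate heptahydrate 5.958 g

Working volume: 3.92 L.
trehalose: 0.947 g per 100 mL × 3920 mL ÷ 100 = 37.122 g
ferric citrate: 94.5 mg/L × 3.92 L = 370.440 mg
sodium thiosulfate: 0.275 g per 100 mL × 3920 mL ÷ 100 = 10.780 g
arabinose: 0.202 g per 100 mL × 3920 mL ÷ 100 = 7.918 g
Tricine: 1.72 g/L × 3.92 L = 6.742 g
magnesium sulfate heptahydrate: 1.52 g/L × 3.92 L = 5.958 g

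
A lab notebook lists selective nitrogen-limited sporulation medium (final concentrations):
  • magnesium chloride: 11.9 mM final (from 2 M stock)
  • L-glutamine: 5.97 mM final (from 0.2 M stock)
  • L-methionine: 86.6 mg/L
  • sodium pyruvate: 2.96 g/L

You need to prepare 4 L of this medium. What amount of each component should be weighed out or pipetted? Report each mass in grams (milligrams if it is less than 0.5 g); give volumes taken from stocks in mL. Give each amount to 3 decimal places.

magnesium chloride 23.800 mL; L-glutamine 119.400 mL; L-methionine 346.400 mg; sodium pyruvate 11.840 g

Scale factor relative to 1 L: 4.
magnesium chloride: dilute stock: 11.9 mM × 4000 mL ÷ 2000 mM = 23.800 mL
L-glutamine: V = C2·V2/C1 = 5.97 mM × 4000 mL ÷ 200 mM = 119.400 mL
L-methionine: 86.6 mg/L × 4 L = 346.400 mg
sodium pyruvate: 2.96 g/L × 4 L = 11.840 g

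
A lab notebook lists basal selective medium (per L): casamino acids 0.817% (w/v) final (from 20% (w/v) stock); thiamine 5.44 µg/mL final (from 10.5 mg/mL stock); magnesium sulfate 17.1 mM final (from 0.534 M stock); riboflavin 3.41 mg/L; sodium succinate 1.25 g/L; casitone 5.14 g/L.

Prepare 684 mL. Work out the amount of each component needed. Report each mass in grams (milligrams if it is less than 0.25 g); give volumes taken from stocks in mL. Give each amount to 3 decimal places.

Scale factor relative to 1 L: 0.684.
casamino acids: V = C2·V2/C1 = 0.817% ÷ 20% × 684 mL = 27.941 mL
thiamine: C1V1 = C2V2 → 5.44 µg/mL × 684 mL ÷ 10500 µg/mL = 0.354 mL
magnesium sulfate: C1V1 = C2V2 → 17.1 mM × 684 mL ÷ 534 mM = 21.903 mL
riboflavin: 3.41 mg/L × 0.684 L = 2.332 mg
sodium succinate: 1.25 g/L × 0.684 L = 0.855 g
casitone: 5.14 g/L × 0.684 L = 3.516 g

casamino acids 27.941 mL; thiamine 0.354 mL; magnesium sulfate 21.903 mL; riboflavin 2.332 mg; sodium succinate 0.855 g; casitone 3.516 g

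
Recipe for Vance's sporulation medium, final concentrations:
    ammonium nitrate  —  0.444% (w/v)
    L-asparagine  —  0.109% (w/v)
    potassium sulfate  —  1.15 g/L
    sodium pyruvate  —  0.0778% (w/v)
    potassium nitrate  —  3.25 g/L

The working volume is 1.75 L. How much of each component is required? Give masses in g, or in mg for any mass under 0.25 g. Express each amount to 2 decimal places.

ammonium nitrate 7.77 g; L-asparagine 1.91 g; potassium sulfate 2.01 g; sodium pyruvate 1.36 g; potassium nitrate 5.69 g

Working volume: 1.75 L.
ammonium nitrate: 0.444% w/v = 4.44 g/L → 4.44 × 1.75 L = 7.77 g
L-asparagine: 0.109 g per 100 mL × 1750 mL ÷ 100 = 1.91 g
potassium sulfate: 1.15 g/L × 1.75 L = 2.01 g
sodium pyruvate: 0.0778% w/v = 0.778 g/L → 0.778 × 1.75 L = 1.36 g
potassium nitrate: 3.25 g/L × 1.75 L = 5.69 g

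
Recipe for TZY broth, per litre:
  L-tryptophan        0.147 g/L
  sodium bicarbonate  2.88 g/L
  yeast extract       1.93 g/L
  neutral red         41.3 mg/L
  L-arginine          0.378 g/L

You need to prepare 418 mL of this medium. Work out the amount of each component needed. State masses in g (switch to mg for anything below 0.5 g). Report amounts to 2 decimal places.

L-tryptophan 61.45 mg; sodium bicarbonate 1.20 g; yeast extract 0.81 g; neutral red 17.26 mg; L-arginine 158.00 mg

Target volume = 418 mL = 0.418 L.
L-tryptophan: 0.147 g/L × 0.418 L = 0.061446 g = 61.45 mg
sodium bicarbonate: 2.88 g/L × 0.418 L = 1.20 g
yeast extract: 1.93 g/L × 0.418 L = 0.81 g
neutral red: 41.3 mg/L × 0.418 L = 17.26 mg
L-arginine: 0.378 g/L × 0.418 L = 0.158004 g = 158.00 mg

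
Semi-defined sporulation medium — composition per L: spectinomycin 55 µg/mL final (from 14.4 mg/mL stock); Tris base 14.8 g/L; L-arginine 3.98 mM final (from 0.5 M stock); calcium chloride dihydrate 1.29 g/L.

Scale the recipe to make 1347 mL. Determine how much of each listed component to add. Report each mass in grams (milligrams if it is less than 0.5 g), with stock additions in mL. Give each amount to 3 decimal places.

Working volume: 1347 mL = 1.347 L.
spectinomycin: dilute stock: 55 µg/mL × 1347 mL ÷ 14400 µg/mL = 5.145 mL
Tris base: 14.8 g/L × 1.347 L = 19.936 g
L-arginine: C1V1 = C2V2 → 3.98 mM × 1347 mL ÷ 500 mM = 10.722 mL
calcium chloride dihydrate: 1.29 g/L × 1.347 L = 1.738 g

spectinomycin 5.145 mL; Tris base 19.936 g; L-arginine 10.722 mL; calcium chloride dihydrate 1.738 g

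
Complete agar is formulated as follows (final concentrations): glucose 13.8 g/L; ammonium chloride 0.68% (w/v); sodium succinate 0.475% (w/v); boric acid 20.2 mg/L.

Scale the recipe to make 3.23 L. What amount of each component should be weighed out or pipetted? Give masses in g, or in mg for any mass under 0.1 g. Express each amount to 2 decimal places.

glucose 44.57 g; ammonium chloride 21.96 g; sodium succinate 15.34 g; boric acid 65.25 mg

Working volume: 3.23 L.
glucose: 13.8 g/L × 3.23 L = 44.57 g
ammonium chloride: 0.68% w/v = 6.8 g/L → 6.8 × 3.23 L = 21.96 g
sodium succinate: 0.475% w/v = 4.75 g/L → 4.75 × 3.23 L = 15.34 g
boric acid: 20.2 mg/L × 3.23 L = 65.25 mg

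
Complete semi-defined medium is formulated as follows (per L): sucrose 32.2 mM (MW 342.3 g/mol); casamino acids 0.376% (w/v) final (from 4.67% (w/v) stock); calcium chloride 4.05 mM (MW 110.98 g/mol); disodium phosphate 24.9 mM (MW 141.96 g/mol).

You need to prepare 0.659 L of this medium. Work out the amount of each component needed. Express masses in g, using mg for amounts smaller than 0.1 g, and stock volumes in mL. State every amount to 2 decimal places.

sucrose 7.26 g; casamino acids 53.06 mL; calcium chloride 0.30 g; disodium phosphate 2.33 g

Scale factor relative to 1 L: 0.659.
sucrose: 32.2 mmol/L × 342.3 g/mol × 0.659 L ÷ 1000 = 7.26 g
casamino acids: C1V1 = C2V2 → 0.376% ÷ 4.67% × 659 mL = 53.06 mL
calcium chloride: 4.05 mmol/L × 110.98 g/mol × 0.659 L ÷ 1000 = 0.30 g
disodium phosphate: 24.9 mmol/L × 141.96 g/mol × 0.659 L ÷ 1000 = 2.33 g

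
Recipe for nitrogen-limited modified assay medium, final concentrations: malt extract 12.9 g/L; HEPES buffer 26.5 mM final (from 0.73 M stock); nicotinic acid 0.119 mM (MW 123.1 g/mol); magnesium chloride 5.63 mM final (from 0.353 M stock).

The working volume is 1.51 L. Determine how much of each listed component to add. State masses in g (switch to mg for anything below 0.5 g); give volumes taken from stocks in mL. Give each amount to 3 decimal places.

malt extract 19.479 g; HEPES buffer 54.815 mL; nicotinic acid 22.120 mg; magnesium chloride 24.083 mL

Scale factor relative to 1 L: 1.51.
malt extract: 12.9 g/L × 1.51 L = 19.479 g
HEPES buffer: V = C2·V2/C1 = 26.5 mM × 1510 mL ÷ 730 mM = 54.815 mL
nicotinic acid: 0.119 mmol/L × 123.1 mg/mmol × 1.51 L = 22.120 mg
magnesium chloride: dilute stock: 5.63 mM × 1510 mL ÷ 353 mM = 24.083 mL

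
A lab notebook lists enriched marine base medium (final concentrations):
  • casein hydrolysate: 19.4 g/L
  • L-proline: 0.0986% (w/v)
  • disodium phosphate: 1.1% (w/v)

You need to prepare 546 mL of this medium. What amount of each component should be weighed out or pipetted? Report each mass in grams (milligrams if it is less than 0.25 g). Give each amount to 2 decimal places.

casein hydrolysate 10.59 g; L-proline 0.54 g; disodium phosphate 6.01 g

Scale factor relative to 1 L: 0.546.
casein hydrolysate: 19.4 g/L × 0.546 L = 10.59 g
L-proline: 0.0986% w/v = 0.986 g/L → 0.986 × 0.546 L = 0.54 g
disodium phosphate: 1.1 g per 100 mL × 546 mL ÷ 100 = 6.01 g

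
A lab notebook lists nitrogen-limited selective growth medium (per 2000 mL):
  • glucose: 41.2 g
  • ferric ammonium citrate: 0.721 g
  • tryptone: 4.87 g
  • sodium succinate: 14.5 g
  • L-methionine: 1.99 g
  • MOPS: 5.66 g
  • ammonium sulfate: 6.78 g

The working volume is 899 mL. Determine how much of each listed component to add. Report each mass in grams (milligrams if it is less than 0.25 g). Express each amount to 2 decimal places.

glucose 18.52 g; ferric ammonium citrate 0.32 g; tryptone 2.19 g; sodium succinate 6.52 g; L-methionine 0.89 g; MOPS 2.54 g; ammonium sulfate 3.05 g

Scale factor = 899 mL / 2000 mL = 0.4495.
glucose: 41.2 g × (899 mL / 2000 mL) = 18.52 g
ferric ammonium citrate: 0.721 g × (899 mL / 2000 mL) = 0.32 g
tryptone: 4.87 g × (899 mL / 2000 mL) = 2.19 g
sodium succinate: 14.5 g × (899 mL / 2000 mL) = 6.52 g
L-methionine: 1.99 g × (899 mL / 2000 mL) = 0.89 g
MOPS: 5.66 g × (899 mL / 2000 mL) = 2.54 g
ammonium sulfate: 6.78 g × (899 mL / 2000 mL) = 3.05 g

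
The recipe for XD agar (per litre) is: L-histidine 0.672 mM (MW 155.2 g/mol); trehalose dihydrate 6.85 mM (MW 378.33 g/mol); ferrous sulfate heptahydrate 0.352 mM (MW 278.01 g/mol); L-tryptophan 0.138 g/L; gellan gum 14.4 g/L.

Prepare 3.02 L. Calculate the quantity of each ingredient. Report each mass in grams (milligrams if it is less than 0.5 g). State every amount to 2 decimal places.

Scale factor relative to 1 L: 3.02.
L-histidine: 0.672 mmol/L × 155.2 mg/mmol × 3.02 L = 314.97 mg
trehalose dihydrate: 6.85 mmol/L × 378.33 g/mol × 3.02 L ÷ 1000 = 7.83 g
ferrous sulfate heptahydrate: 0.352 mmol/L × 278.01 mg/mmol × 3.02 L = 295.54 mg
L-tryptophan: 0.138 g/L × 3.02 L = 0.41676 g = 416.76 mg
gellan gum: 14.4 g/L × 3.02 L = 43.49 g

L-histidine 314.97 mg; trehalose dihydrate 7.83 g; ferrous sulfate heptahydrate 295.54 mg; L-tryptophan 416.76 mg; gellan gum 43.49 g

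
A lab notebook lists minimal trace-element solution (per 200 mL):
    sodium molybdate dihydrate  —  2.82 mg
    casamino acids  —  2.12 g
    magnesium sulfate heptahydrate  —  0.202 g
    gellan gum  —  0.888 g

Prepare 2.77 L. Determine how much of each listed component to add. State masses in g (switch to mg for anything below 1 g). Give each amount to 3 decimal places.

Ratio of target to recipe volume: 2770 / 200 = 13.85.
sodium molybdate dihydrate: 2.82 mg × (2770 mL / 200 mL) = 39.057 mg
casamino acids: 2.12 g × (2770 mL / 200 mL) = 29.362 g
magnesium sulfate heptahydrate: 0.202 g × (2770 mL / 200 mL) = 2.798 g
gellan gum: 0.888 g × (2770 mL / 200 mL) = 12.299 g

sodium molybdate dihydrate 39.057 mg; casamino acids 29.362 g; magnesium sulfate heptahydrate 2.798 g; gellan gum 12.299 g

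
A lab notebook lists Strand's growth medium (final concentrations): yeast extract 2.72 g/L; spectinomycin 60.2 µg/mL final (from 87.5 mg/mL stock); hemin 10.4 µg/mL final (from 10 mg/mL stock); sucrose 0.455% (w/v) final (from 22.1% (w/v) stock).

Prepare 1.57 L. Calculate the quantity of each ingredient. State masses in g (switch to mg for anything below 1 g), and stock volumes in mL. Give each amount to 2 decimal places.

yeast extract 4.27 g; spectinomycin 1.08 mL; hemin 1.63 mL; sucrose 32.32 mL

Working volume: 1.57 L.
yeast extract: 2.72 g/L × 1.57 L = 4.27 g
spectinomycin: dilute stock: 60.2 µg/mL × 1570 mL ÷ 87500 µg/mL = 1.08 mL
hemin: dilute stock: 10.4 µg/mL × 1570 mL ÷ 10000 µg/mL = 1.63 mL
sucrose: dilute stock: 0.455% ÷ 22.1% × 1570 mL = 32.32 mL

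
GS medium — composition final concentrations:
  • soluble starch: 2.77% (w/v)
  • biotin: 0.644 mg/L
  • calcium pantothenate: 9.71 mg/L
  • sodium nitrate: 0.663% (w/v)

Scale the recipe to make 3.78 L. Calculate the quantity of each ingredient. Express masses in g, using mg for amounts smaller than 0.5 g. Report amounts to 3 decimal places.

Working volume: 3.78 L.
soluble starch: 2.77% w/v = 27.7 g/L → 27.7 × 3.78 L = 104.706 g
biotin: 0.644 mg/L × 3.78 L = 2.434 mg
calcium pantothenate: 9.71 mg/L × 3.78 L = 36.704 mg
sodium nitrate: 0.663 g per 100 mL × 3780 mL ÷ 100 = 25.061 g

soluble starch 104.706 g; biotin 2.434 mg; calcium pantothenate 36.704 mg; sodium nitrate 25.061 g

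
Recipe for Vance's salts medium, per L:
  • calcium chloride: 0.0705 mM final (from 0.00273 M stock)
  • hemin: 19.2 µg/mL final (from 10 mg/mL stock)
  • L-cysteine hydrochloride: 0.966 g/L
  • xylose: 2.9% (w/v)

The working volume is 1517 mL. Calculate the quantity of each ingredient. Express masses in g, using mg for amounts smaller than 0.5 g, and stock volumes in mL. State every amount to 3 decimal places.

calcium chloride 39.175 mL; hemin 2.913 mL; L-cysteine hydrochloride 1.465 g; xylose 43.993 g

Working volume: 1517 mL = 1.517 L.
calcium chloride: C1V1 = C2V2 → 0.0705 mM × 1517 mL ÷ 2.73 mM = 39.175 mL
hemin: dilute stock: 19.2 µg/mL × 1517 mL ÷ 10000 µg/mL = 2.913 mL
L-cysteine hydrochloride: 0.966 g/L × 1.517 L = 1.465 g
xylose: 2.9 g per 100 mL × 1517 mL ÷ 100 = 43.993 g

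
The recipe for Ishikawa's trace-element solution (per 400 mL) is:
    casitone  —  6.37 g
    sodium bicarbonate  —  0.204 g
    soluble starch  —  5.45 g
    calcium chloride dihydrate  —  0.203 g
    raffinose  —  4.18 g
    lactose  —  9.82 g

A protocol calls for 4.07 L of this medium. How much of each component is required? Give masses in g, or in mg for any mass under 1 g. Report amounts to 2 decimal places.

Ratio of target to recipe volume: 4070 / 400 = 10.175.
casitone: 6.37 g × (4070 mL / 400 mL) = 64.81 g
sodium bicarbonate: 0.204 g × (4070 mL / 400 mL) = 2.08 g
soluble starch: 5.45 g × (4070 mL / 400 mL) = 55.45 g
calcium chloride dihydrate: 0.203 g × (4070 mL / 400 mL) = 2.07 g
raffinose: 4.18 g × (4070 mL / 400 mL) = 42.53 g
lactose: 9.82 g × (4070 mL / 400 mL) = 99.92 g

casitone 64.81 g; sodium bicarbonate 2.08 g; soluble starch 55.45 g; calcium chloride dihydrate 2.07 g; raffinose 42.53 g; lactose 99.92 g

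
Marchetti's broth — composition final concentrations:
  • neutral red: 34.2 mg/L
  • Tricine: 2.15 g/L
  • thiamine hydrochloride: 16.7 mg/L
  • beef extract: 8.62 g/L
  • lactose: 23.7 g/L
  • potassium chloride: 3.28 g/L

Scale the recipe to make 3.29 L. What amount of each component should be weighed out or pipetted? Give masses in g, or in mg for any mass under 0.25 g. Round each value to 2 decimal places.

Scale factor relative to 1 L: 3.29.
neutral red: 34.2 mg/L × 3.29 L = 112.52 mg
Tricine: 2.15 g/L × 3.29 L = 7.07 g
thiamine hydrochloride: 16.7 mg/L × 3.29 L = 54.94 mg
beef extract: 8.62 g/L × 3.29 L = 28.36 g
lactose: 23.7 g/L × 3.29 L = 77.97 g
potassium chloride: 3.28 g/L × 3.29 L = 10.79 g

neutral red 112.52 mg; Tricine 7.07 g; thiamine hydrochloride 54.94 mg; beef extract 28.36 g; lactose 77.97 g; potassium chloride 10.79 g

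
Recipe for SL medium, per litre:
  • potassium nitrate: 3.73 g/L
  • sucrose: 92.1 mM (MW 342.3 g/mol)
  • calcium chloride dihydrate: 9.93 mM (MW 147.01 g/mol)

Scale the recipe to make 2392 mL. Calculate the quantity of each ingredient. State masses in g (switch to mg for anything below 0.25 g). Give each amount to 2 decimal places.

potassium nitrate 8.92 g; sucrose 75.41 g; calcium chloride dihydrate 3.49 g

Working volume: 2392 mL = 2.392 L.
potassium nitrate: 3.73 g/L × 2.392 L = 8.92 g
sucrose: 92.1 mmol/L × 342.3 g/mol × 2.392 L ÷ 1000 = 75.41 g
calcium chloride dihydrate: 9.93 mmol/L × 147.01 g/mol × 2.392 L ÷ 1000 = 3.49 g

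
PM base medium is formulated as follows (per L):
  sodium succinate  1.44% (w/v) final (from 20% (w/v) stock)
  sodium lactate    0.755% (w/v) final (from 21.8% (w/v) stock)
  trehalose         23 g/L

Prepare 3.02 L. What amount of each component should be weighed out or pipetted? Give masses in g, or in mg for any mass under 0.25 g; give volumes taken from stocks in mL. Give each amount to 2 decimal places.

Working volume: 3.02 L.
sodium succinate: V = C2·V2/C1 = 1.44% ÷ 20% × 3020 mL = 217.44 mL
sodium lactate: V = C2·V2/C1 = 0.755% ÷ 21.8% × 3020 mL = 104.59 mL
trehalose: 23 g/L × 3.02 L = 69.46 g

sodium succinate 217.44 mL; sodium lactate 104.59 mL; trehalose 69.46 g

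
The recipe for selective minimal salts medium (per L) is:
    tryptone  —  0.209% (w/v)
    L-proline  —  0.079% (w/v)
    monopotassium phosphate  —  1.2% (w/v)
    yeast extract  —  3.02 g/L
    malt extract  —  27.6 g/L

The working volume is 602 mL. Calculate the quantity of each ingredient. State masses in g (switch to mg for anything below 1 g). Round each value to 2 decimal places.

tryptone 1.26 g; L-proline 475.58 mg; monopotassium phosphate 7.22 g; yeast extract 1.82 g; malt extract 16.62 g

Target volume = 602 mL = 0.602 L.
tryptone: 0.209% w/v = 2.09 g/L → 2.09 × 0.602 L = 1.26 g
L-proline: 0.079 g per 100 mL × 602 mL ÷ 100 = 0.47558 g = 475.58 mg
monopotassium phosphate: 1.2 g per 100 mL × 602 mL ÷ 100 = 7.22 g
yeast extract: 3.02 g/L × 0.602 L = 1.82 g
malt extract: 27.6 g/L × 0.602 L = 16.62 g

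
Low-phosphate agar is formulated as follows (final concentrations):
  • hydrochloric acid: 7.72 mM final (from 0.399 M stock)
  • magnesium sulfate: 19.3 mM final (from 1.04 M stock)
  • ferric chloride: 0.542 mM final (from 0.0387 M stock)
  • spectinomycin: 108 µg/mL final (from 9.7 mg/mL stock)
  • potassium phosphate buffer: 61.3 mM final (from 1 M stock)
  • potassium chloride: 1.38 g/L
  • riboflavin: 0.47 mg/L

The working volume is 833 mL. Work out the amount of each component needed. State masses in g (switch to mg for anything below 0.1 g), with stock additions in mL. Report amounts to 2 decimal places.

hydrochloric acid 16.12 mL; magnesium sulfate 15.46 mL; ferric chloride 11.67 mL; spectinomycin 9.27 mL; potassium phosphate buffer 51.06 mL; potassium chloride 1.15 g; riboflavin 0.39 mg

Target volume = 833 mL = 0.833 L.
hydrochloric acid: dilute stock: 7.72 mM × 833 mL ÷ 399 mM = 16.12 mL
magnesium sulfate: V = C2·V2/C1 = 19.3 mM × 833 mL ÷ 1040 mM = 15.46 mL
ferric chloride: dilute stock: 0.542 mM × 833 mL ÷ 38.7 mM = 11.67 mL
spectinomycin: C1V1 = C2V2 → 108 µg/mL × 833 mL ÷ 9700 µg/mL = 9.27 mL
potassium phosphate buffer: dilute stock: 61.3 mM × 833 mL ÷ 1000 mM = 51.06 mL
potassium chloride: 1.38 g/L × 0.833 L = 1.15 g
riboflavin: 0.47 mg/L × 0.833 L = 0.39 mg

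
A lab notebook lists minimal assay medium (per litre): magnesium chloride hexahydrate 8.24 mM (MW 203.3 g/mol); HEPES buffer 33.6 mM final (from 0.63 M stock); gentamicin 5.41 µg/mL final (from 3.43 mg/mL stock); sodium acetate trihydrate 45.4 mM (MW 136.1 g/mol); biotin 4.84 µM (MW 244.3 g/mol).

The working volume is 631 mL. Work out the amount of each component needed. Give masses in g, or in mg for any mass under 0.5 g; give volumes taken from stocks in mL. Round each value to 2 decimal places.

magnesium chloride hexahydrate 1.06 g; HEPES buffer 33.65 mL; gentamicin 1.00 mL; sodium acetate trihydrate 3.90 g; biotin 0.75 mg

Scale factor relative to 1 L: 0.631.
magnesium chloride hexahydrate: 8.24 mmol/L × 203.3 g/mol × 0.631 L ÷ 1000 = 1.06 g
HEPES buffer: dilute stock: 33.6 mM × 631 mL ÷ 630 mM = 33.65 mL
gentamicin: dilute stock: 5.41 µg/mL × 631 mL ÷ 3430 µg/mL = 1.00 mL
sodium acetate trihydrate: 45.4 mmol/L × 136.1 g/mol × 0.631 L ÷ 1000 = 3.90 g
biotin: 4.84 µmol/L × 244.3 g/mol × 0.631 L ÷ 1000 = 0.75 mg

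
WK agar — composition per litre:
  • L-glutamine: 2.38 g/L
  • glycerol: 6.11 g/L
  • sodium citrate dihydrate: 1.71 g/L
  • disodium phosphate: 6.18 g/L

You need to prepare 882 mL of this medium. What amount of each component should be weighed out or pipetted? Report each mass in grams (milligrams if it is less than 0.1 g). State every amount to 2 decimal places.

Target volume = 882 mL = 0.882 L.
L-glutamine: 2.38 g/L × 0.882 L = 2.10 g
glycerol: 6.11 g/L × 0.882 L = 5.39 g
sodium citrate dihydrate: 1.71 g/L × 0.882 L = 1.51 g
disodium phosphate: 6.18 g/L × 0.882 L = 5.45 g

L-glutamine 2.10 g; glycerol 5.39 g; sodium citrate dihydrate 1.51 g; disodium phosphate 5.45 g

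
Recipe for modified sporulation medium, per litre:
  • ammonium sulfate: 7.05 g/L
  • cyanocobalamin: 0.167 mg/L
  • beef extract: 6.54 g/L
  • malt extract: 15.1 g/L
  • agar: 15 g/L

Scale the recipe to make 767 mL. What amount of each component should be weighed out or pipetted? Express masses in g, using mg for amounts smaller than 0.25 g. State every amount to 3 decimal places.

Target volume = 767 mL = 0.767 L.
ammonium sulfate: 7.05 g/L × 0.767 L = 5.407 g
cyanocobalamin: 0.167 mg/L × 0.767 L = 0.128 mg
beef extract: 6.54 g/L × 0.767 L = 5.016 g
malt extract: 15.1 g/L × 0.767 L = 11.582 g
agar: 15 g/L × 0.767 L = 11.505 g

ammonium sulfate 5.407 g; cyanocobalamin 0.128 mg; beef extract 5.016 g; malt extract 11.582 g; agar 11.505 g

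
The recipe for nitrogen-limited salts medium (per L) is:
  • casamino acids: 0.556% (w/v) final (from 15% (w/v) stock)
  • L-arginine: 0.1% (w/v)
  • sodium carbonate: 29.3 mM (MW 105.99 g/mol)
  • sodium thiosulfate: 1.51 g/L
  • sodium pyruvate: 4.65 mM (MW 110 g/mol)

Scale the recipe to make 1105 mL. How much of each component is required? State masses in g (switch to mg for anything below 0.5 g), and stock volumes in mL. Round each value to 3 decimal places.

Target volume = 1105 mL = 1.105 L.
casamino acids: C1V1 = C2V2 → 0.556% ÷ 15% × 1105 mL = 40.959 mL
L-arginine: 0.1% w/v = 1 g/L → 1 × 1.105 L = 1.105 g
sodium carbonate: 29.3 mmol/L × 105.99 g/mol × 1.105 L ÷ 1000 = 3.432 g
sodium thiosulfate: 1.51 g/L × 1.105 L = 1.669 g
sodium pyruvate: 4.65 mmol/L × 110 g/mol × 1.105 L ÷ 1000 = 0.565 g

casamino acids 40.959 mL; L-arginine 1.105 g; sodium carbonate 3.432 g; sodium thiosulfate 1.669 g; sodium pyruvate 0.565 g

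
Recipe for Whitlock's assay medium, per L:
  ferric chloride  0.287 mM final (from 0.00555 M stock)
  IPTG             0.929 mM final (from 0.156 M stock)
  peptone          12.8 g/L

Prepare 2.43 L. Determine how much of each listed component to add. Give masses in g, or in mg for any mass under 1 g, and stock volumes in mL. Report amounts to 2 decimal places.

Working volume: 2.43 L.
ferric chloride: V = C2·V2/C1 = 0.287 mM × 2430 mL ÷ 5.55 mM = 125.66 mL
IPTG: C1V1 = C2V2 → 0.929 mM × 2430 mL ÷ 156 mM = 14.47 mL
peptone: 12.8 g/L × 2.43 L = 31.10 g

ferric chloride 125.66 mL; IPTG 14.47 mL; peptone 31.10 g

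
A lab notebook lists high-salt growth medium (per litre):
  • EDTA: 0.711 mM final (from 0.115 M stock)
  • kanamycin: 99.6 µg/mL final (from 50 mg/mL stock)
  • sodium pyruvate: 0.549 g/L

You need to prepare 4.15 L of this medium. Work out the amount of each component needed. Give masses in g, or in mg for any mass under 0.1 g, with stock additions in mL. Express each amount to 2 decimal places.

Working volume: 4.15 L.
EDTA: dilute stock: 0.711 mM × 4150 mL ÷ 115 mM = 25.66 mL
kanamycin: dilute stock: 99.6 µg/mL × 4150 mL ÷ 50000 µg/mL = 8.27 mL
sodium pyruvate: 0.549 g/L × 4.15 L = 2.28 g

EDTA 25.66 mL; kanamycin 8.27 mL; sodium pyruvate 2.28 g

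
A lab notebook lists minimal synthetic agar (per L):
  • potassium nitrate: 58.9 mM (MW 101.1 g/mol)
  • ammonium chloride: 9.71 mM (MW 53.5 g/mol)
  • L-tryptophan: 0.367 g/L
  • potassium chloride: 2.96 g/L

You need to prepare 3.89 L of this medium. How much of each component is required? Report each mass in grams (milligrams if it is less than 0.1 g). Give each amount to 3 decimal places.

potassium nitrate 23.164 g; ammonium chloride 2.021 g; L-tryptophan 1.428 g; potassium chloride 11.514 g

Working volume: 3.89 L.
potassium nitrate: 58.9 mmol/L × 101.1 g/mol × 3.89 L ÷ 1000 = 23.164 g
ammonium chloride: 9.71 mmol/L × 53.5 g/mol × 3.89 L ÷ 1000 = 2.021 g
L-tryptophan: 0.367 g/L × 3.89 L = 1.428 g
potassium chloride: 2.96 g/L × 3.89 L = 11.514 g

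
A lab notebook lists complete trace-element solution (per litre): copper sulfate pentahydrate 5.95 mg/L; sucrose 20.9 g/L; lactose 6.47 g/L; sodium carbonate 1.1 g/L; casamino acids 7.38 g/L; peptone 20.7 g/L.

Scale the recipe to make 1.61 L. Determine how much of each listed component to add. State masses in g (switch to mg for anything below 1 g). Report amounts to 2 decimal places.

Scale factor relative to 1 L: 1.61.
copper sulfate pentahydrate: 5.95 mg/L × 1.61 L = 9.58 mg
sucrose: 20.9 g/L × 1.61 L = 33.65 g
lactose: 6.47 g/L × 1.61 L = 10.42 g
sodium carbonate: 1.1 g/L × 1.61 L = 1.77 g
casamino acids: 7.38 g/L × 1.61 L = 11.88 g
peptone: 20.7 g/L × 1.61 L = 33.33 g

copper sulfate pentahydrate 9.58 mg; sucrose 33.65 g; lactose 10.42 g; sodium carbonate 1.77 g; casamino acids 11.88 g; peptone 33.33 g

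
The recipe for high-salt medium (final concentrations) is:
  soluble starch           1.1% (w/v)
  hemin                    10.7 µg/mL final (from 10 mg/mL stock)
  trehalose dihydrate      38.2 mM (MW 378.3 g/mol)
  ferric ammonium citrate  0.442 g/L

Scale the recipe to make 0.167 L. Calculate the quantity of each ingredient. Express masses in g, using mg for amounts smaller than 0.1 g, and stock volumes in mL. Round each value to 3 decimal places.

Scale factor relative to 1 L: 0.167.
soluble starch: 1.1 g per 100 mL × 167 mL ÷ 100 = 1.837 g
hemin: V = C2·V2/C1 = 10.7 µg/mL × 167 mL ÷ 10000 µg/mL = 0.179 mL
trehalose dihydrate: 38.2 mmol/L × 378.3 g/mol × 0.167 L ÷ 1000 = 2.413 g
ferric ammonium citrate: 0.442 g/L × 0.167 L = 0.073814 g = 73.814 mg

soluble starch 1.837 g; hemin 0.179 mL; trehalose dihydrate 2.413 g; ferric ammonium citrate 73.814 mg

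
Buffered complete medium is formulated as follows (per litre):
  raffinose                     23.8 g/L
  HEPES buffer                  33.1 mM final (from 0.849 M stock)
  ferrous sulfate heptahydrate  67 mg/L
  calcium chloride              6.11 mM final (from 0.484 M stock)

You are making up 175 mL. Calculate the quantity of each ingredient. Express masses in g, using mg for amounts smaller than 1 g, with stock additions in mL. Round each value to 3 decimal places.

raffinose 4.165 g; HEPES buffer 6.823 mL; ferrous sulfate heptahydrate 11.725 mg; calcium chloride 2.209 mL

Target volume = 175 mL = 0.175 L.
raffinose: 23.8 g/L × 0.175 L = 4.165 g
HEPES buffer: V = C2·V2/C1 = 33.1 mM × 175 mL ÷ 849 mM = 6.823 mL
ferrous sulfate heptahydrate: 67 mg/L × 0.175 L = 11.725 mg
calcium chloride: dilute stock: 6.11 mM × 175 mL ÷ 484 mM = 2.209 mL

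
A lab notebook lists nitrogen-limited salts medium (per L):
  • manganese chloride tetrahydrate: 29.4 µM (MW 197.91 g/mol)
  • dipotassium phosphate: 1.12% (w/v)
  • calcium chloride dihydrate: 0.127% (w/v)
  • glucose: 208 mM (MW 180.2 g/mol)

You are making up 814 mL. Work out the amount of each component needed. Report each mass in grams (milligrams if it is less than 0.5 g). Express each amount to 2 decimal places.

manganese chloride tetrahydrate 4.74 mg; dipotassium phosphate 9.12 g; calcium chloride dihydrate 1.03 g; glucose 30.51 g

Working volume: 814 mL = 0.814 L.
manganese chloride tetrahydrate: 29.4 µmol/L × 197.91 g/mol × 0.814 L ÷ 1000 = 4.74 mg
dipotassium phosphate: 1.12 g per 100 mL × 814 mL ÷ 100 = 9.12 g
calcium chloride dihydrate: 0.127% w/v = 1.27 g/L → 1.27 × 0.814 L = 1.03 g
glucose: 208 mmol/L × 180.2 g/mol × 0.814 L ÷ 1000 = 30.51 g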